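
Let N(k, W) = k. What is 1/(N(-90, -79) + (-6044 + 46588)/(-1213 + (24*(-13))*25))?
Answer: -9013/851714 ≈ -0.010582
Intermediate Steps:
1/(N(-90, -79) + (-6044 + 46588)/(-1213 + (24*(-13))*25)) = 1/(-90 + (-6044 + 46588)/(-1213 + (24*(-13))*25)) = 1/(-90 + 40544/(-1213 - 312*25)) = 1/(-90 + 40544/(-1213 - 7800)) = 1/(-90 + 40544/(-9013)) = 1/(-90 + 40544*(-1/9013)) = 1/(-90 - 40544/9013) = 1/(-851714/9013) = -9013/851714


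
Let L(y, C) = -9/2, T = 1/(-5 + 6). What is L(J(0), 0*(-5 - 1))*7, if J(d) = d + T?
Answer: -63/2 ≈ -31.500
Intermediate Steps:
T = 1 (T = 1/1 = 1)
J(d) = 1 + d (J(d) = d + 1 = 1 + d)
L(y, C) = -9/2 (L(y, C) = -9*1/2 = -9/2)
L(J(0), 0*(-5 - 1))*7 = -9/2*7 = -63/2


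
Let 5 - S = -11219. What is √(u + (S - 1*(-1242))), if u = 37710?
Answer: 224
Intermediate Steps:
S = 11224 (S = 5 - 1*(-11219) = 5 + 11219 = 11224)
√(u + (S - 1*(-1242))) = √(37710 + (11224 - 1*(-1242))) = √(37710 + (11224 + 1242)) = √(37710 + 12466) = √50176 = 224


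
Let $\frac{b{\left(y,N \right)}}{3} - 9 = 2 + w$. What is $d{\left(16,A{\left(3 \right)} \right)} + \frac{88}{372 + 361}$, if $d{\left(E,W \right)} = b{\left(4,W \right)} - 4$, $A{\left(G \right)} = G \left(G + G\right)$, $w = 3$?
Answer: $\frac{27942}{733} \approx 38.12$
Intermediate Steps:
$A{\left(G \right)} = 2 G^{2}$ ($A{\left(G \right)} = G 2 G = 2 G^{2}$)
$b{\left(y,N \right)} = 42$ ($b{\left(y,N \right)} = 27 + 3 \left(2 + 3\right) = 27 + 3 \cdot 5 = 27 + 15 = 42$)
$d{\left(E,W \right)} = 38$ ($d{\left(E,W \right)} = 42 - 4 = 38$)
$d{\left(16,A{\left(3 \right)} \right)} + \frac{88}{372 + 361} = 38 + \frac{88}{372 + 361} = 38 + \frac{88}{733} = \frac{27942}{733}$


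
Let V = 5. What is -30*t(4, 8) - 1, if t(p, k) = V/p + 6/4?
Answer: -167/2 ≈ -83.500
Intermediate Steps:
t(p, k) = 3/2 + 5/p (t(p, k) = 5/p + 6/4 = 5/p + 6*(¼) = 5/p + 3/2 = 3/2 + 5/p)
-30*t(4, 8) - 1 = -30*(3/2 + 5/4) - 1 = -30*11/4 - 1 = -165/2 - 1 = -167/2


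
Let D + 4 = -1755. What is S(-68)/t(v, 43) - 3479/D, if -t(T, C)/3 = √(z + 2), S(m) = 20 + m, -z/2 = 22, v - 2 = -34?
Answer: 3479/1759 - 8*I*√42/21 ≈ 1.9778 - 2.4689*I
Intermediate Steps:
v = -32 (v = 2 - 34 = -32)
D = -1759 (D = -4 - 1755 = -1759)
z = -44 (z = -2*22 = -44)
t(T, C) = -3*I*√42 (t(T, C) = -3*√(-44 + 2) = -3*I*√42)
S(-68)/t(v, 43) - 3479/D = (20 - 68)/((-3*I*√42)) - 3479/(-1759) = -8*I*√42/21 - 3479*(-1/1759) = -8*I*√42/21 + 3479/1759 = 3479/1759 - 8*I*√42/21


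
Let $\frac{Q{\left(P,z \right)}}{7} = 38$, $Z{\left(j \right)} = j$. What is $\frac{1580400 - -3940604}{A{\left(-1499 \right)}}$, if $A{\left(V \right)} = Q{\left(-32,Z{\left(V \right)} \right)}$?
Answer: $\frac{2760502}{133} \approx 20756.0$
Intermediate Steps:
$Q{\left(P,z \right)} = 266$ ($Q{\left(P,z \right)} = 7 \cdot 38 = 266$)
$A{\left(V \right)} = 266$
$\frac{1580400 - -3940604}{A{\left(-1499 \right)}} = \frac{1580400 - -3940604}{266} = \left(1580400 + 3940604\right) \frac{1}{266} = 5521004 \cdot \frac{1}{266} = \frac{2760502}{133}$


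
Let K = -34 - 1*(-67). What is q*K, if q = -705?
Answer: -23265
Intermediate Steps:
K = 33 (K = -34 + 67 = 33)
q*K = -705*33 = -23265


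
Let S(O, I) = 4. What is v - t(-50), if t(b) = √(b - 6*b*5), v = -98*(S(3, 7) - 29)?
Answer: 2450 - 5*√58 ≈ 2411.9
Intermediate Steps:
v = 2450 (v = -98*(4 - 29) = -98*(-25) = 2450)
t(b) = √29*√(-b) (t(b) = √(b - 30*b) = √(-29*b) = √29*√(-b))
v - t(-50) = 2450 - √29*√(-1*(-50)) = 2450 - √29*√50 = 2450 - √29*5*√2 = 2450 - 5*√58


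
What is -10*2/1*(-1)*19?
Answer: 380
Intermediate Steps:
-10*2/1*(-1)*19 = -10*2*1*(-1)*19 = -20*(-1)*19 = -10*(-2)*19 = 20*19 = 380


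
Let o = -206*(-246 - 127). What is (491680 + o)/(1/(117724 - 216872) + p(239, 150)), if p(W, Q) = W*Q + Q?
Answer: 56367422664/3569327999 ≈ 15.792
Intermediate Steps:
o = 76838 (o = -206*(-373) = 76838)
p(W, Q) = Q + Q*W (p(W, Q) = Q*W + Q = Q + Q*W)
(491680 + o)/(1/(117724 - 216872) + p(239, 150)) = (491680 + 76838)/(1/(117724 - 216872) + 150*(1 + 239)) = 568518/(1/(-99148) + 150*240) = 568518/(-1/99148 + 36000) = 568518/(3569327999/99148) = 568518*(99148/3569327999) = 56367422664/3569327999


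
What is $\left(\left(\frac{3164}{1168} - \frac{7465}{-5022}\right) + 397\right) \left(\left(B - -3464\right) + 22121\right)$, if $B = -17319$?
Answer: $\frac{1215768466915}{366606} \approx 3.3163 \cdot 10^{6}$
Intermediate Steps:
$\left(\left(\frac{3164}{1168} - \frac{7465}{-5022}\right) + 397\right) \left(\left(B - -3464\right) + 22121\right) = \left(\left(\frac{3164}{1168} - \frac{7465}{-5022}\right) + 397\right) \left(\left(-17319 - -3464\right) + 22121\right) = \left(\left(3164 \cdot \frac{1}{1168} - - \frac{7465}{5022}\right) + 397\right) \left(\left(-17319 + 3464\right) + 22121\right) = \left(\left(\frac{791}{292} + \frac{7465}{5022}\right) + 397\right) \left(-13855 + 22121\right) = \left(\frac{3076091}{733212} + 397\right) 8266 = \frac{294161255}{733212} \cdot 8266 = \frac{1215768466915}{366606}$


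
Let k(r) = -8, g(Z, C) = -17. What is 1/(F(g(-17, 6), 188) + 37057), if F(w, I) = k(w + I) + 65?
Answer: 1/37114 ≈ 2.6944e-5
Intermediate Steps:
F(w, I) = 57 (F(w, I) = -8 + 65 = 57)
1/(F(g(-17, 6), 188) + 37057) = 1/(57 + 37057) = 1/37114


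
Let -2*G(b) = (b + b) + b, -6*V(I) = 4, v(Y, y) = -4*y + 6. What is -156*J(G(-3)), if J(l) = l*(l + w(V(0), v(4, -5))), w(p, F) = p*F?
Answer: 9009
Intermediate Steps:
v(Y, y) = 6 - 4*y
V(I) = -⅔ (V(I) = -⅙*4 = -⅔)
G(b) = -3*b/2 (G(b) = -((b + b) + b)/2 = -(2*b + b)/2 = -3*b/2)
w(p, F) = F*p
J(l) = l*(-52/3 + l) (J(l) = l*(l + (6 - 4*(-5))*(-⅔)) = l*(l + (6 + 20)*(-⅔)) = l*(l + 26*(-⅔)) = l*(l - 52/3) = l*(-52/3 + l))
-156*J(G(-3)) = -52*(-3/2*(-3))*(-52 + 3*(-3/2*(-3))) = -52*9*(-52 + 3*(9/2))/2 = -52*9*(-52 + 27/2)/2 = -52*9*(-77)/(2*2) = -156*(-231/4) = 9009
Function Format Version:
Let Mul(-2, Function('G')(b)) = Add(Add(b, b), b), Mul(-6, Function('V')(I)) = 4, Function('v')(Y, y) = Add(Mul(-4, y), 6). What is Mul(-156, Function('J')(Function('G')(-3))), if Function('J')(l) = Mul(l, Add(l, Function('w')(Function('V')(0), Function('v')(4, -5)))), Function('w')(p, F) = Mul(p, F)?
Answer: 9009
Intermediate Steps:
Function('v')(Y, y) = Add(6, Mul(-4, y))
Function('V')(I) = Rational(-2, 3) (Function('V')(I) = Mul(Rational(-1, 6), 4) = Rational(-2, 3))
Function('G')(b) = Mul(Rational(-3, 2), b) (Function('G')(b) = Mul(Rational(-1, 2), Add(Add(b, b), b)) = Mul(Rational(-1, 2), Add(Mul(2, b), b)) = Mul(Rational(-1, 2), Mul(3, b)) = Mul(Rational(-3, 2), b))
Function('w')(p, F) = Mul(F, p)
Function('J')(l) = Mul(l, Add(Rational(-52, 3), l)) (Function('J')(l) = Mul(l, Add(l, Mul(Add(6, Mul(-4, -5)), Rational(-2, 3)))) = Mul(l, Add(l, Mul(Add(6, 20), Rational(-2, 3)))) = Mul(l, Add(l, Mul(26, Rational(-2, 3)))) = Mul(l, Add(l, Rational(-52, 3))) = Mul(l, Add(Rational(-52, 3), l)))
Mul(-156, Function('J')(Function('G')(-3))) = Mul(-156, Mul(Rational(1, 3), Mul(Rational(-3, 2), -3), Add(-52, Mul(3, Mul(Rational(-3, 2), -3))))) = Mul(-156, Mul(Rational(1, 3), Rational(9, 2), Add(-52, Mul(3, Rational(9, 2))))) = Mul(-156, Mul(Rational(1, 3), Rational(9, 2), Add(-52, Rational(27, 2)))) = Mul(-156, Mul(Rational(1, 3), Rational(9, 2), Rational(-77, 2))) = Mul(-156, Rational(-231, 4)) = 9009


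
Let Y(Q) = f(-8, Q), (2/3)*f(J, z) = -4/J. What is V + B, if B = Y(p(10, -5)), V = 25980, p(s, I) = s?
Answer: 103923/4 ≈ 25981.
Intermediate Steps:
f(J, z) = -6/J (f(J, z) = 3*(-4/J)/2 = -6/J)
Y(Q) = ¾ (Y(Q) = -6/(-8) = -6*(-⅛) = ¾)
B = ¾ ≈ 0.75000
V + B = 25980 + ¾ = 103923/4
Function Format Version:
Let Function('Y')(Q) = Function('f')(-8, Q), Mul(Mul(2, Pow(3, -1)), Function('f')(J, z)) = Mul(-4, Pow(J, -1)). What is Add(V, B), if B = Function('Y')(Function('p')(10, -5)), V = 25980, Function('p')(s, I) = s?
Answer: Rational(103923, 4) ≈ 25981.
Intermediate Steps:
Function('f')(J, z) = Mul(-6, Pow(J, -1)) (Function('f')(J, z) = Mul(Rational(3, 2), Mul(-4, Pow(J, -1))) = Mul(-6, Pow(J, -1)))
Function('Y')(Q) = Rational(3, 4) (Function('Y')(Q) = Mul(-6, Pow(-8, -1)) = Mul(-6, Rational(-1, 8)) = Rational(3, 4))
B = Rational(3, 4) ≈ 0.75000
Add(V, B) = Add(25980, Rational(3, 4)) = Rational(103923, 4)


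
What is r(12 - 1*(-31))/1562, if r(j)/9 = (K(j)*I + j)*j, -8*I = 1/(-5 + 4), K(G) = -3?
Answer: 11997/1136 ≈ 10.561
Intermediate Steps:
I = ⅛ (I = -1/(8*(-5 + 4)) = -⅛/(-1) = -⅛*(-1) = ⅛ ≈ 0.12500)
r(j) = 9*j*(-3/8 + j) (r(j) = 9*((-3*⅛ + j)*j) = 9*((-3/8 + j)*j) = 9*(j*(-3/8 + j)) = 9*j*(-3/8 + j))
r(12 - 1*(-31))/1562 = (9*(12 - 1*(-31))*(-3 + 8*(12 - 1*(-31)))/8)/1562 = (9*(12 + 31)*(-3 + 8*(12 + 31))/8)*(1/1562) = ((9/8)*43*(-3 + 8*43))*(1/1562) = ((9/8)*43*(-3 + 344))*(1/1562) = ((9/8)*43*341)*(1/1562) = (131967/8)*(1/1562) = 11997/1136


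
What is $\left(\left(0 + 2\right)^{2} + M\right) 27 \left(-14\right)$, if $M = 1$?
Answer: $-1890$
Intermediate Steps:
$\left(\left(0 + 2\right)^{2} + M\right) 27 \left(-14\right) = \left(\left(0 + 2\right)^{2} + 1\right) 27 \left(-14\right) = \left(2^{2} + 1\right) 27 \left(-14\right) = \left(4 + 1\right) 27 \left(-14\right) = 5 \cdot 27 \left(-14\right) = 135 \left(-14\right) = -1890$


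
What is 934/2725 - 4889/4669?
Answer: -8961679/12723025 ≈ -0.70437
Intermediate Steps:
934/2725 - 4889/4669 = -8961679/12723025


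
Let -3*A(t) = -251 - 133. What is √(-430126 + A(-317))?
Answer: I*√429998 ≈ 655.74*I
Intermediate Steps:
A(t) = 128 (A(t) = -(-251 - 133)/3 = -⅓*(-384) = 128)
√(-430126 + A(-317)) = √(-430126 + 128) = √(-429998) = I*√429998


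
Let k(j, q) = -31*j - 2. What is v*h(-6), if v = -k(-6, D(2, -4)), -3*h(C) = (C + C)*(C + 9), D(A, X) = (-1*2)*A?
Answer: -2208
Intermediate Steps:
D(A, X) = -2*A
h(C) = -2*C*(9 + C)/3 (h(C) = -(C + C)*(C + 9)/3 = -2*C*(9 + C)/3)
k(j, q) = -2 - 31*j
v = -184 (v = -(-2 - 31*(-6)) = -(-2 + 186) = -1*184 = -184)
v*h(-6) = -(-368)*(-6)*(9 - 6)/3 = -(-368)*(-6)*3/3 = -184*12 = -2208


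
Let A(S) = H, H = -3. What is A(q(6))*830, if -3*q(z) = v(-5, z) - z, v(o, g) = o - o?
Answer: -2490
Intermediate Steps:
v(o, g) = 0
q(z) = z/3 (q(z) = -(0 - z)/3 = -(-1)*z/3 = z/3)
A(S) = -3
A(q(6))*830 = -3*830 = -2490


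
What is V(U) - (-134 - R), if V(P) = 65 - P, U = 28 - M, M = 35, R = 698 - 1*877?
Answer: 27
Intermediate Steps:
R = -179 (R = 698 - 877 = -179)
U = -7 (U = 28 - 1*35 = 28 - 35 = -7)
V(U) - (-134 - R) = (65 - 1*(-7)) - (-134 - 1*(-179)) = (65 + 7) - (-134 + 179) = 72 - 1*45 = 72 - 45 = 27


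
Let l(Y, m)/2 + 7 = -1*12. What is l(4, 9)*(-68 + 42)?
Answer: 988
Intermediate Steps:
l(Y, m) = -38 (l(Y, m) = -14 + 2*(-1*12) = -14 + 2*(-12) = -14 - 24 = -38)
l(4, 9)*(-68 + 42) = -38*(-68 + 42) = -38*(-26) = 988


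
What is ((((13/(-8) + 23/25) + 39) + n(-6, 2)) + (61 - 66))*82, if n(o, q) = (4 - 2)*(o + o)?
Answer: 76219/100 ≈ 762.19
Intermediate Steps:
n(o, q) = 4*o (n(o, q) = 2*(2*o) = 4*o)
((((13/(-8) + 23/25) + 39) + n(-6, 2)) + (61 - 66))*82 = ((((13/(-8) + 23/25) + 39) + 4*(-6)) + (61 - 66))*82 = ((((13*(-⅛) + 23*(1/25)) + 39) - 24) - 5)*82 = ((((-13/8 + 23/25) + 39) - 24) - 5)*82 = (((-141/200 + 39) - 24) - 5)*82 = ((7659/200 - 24) - 5)*82 = (2859/200 - 5)*82 = (1859/200)*82 = 76219/100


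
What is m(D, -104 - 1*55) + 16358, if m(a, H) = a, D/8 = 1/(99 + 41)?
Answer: 572532/35 ≈ 16358.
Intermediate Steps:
D = 2/35 (D = 8/(99 + 41) = 8/140 = 8*(1/140) = 2/35 ≈ 0.057143)
m(D, -104 - 1*55) + 16358 = 2/35 + 16358 = 572532/35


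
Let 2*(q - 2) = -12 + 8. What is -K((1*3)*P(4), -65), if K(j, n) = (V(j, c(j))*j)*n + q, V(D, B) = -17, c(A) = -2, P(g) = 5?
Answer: -16575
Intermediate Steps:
q = 0 (q = 2 + (-12 + 8)/2 = 2 + (1/2)*(-4) = 2 - 2 = 0)
K(j, n) = -17*j*n (K(j, n) = (-17*j)*n + 0 = -17*j*n + 0 = -17*j*n)
-K((1*3)*P(4), -65) = -(-17)*(1*3)*5*(-65) = -(-17)*3*5*(-65) = -(-17)*15*(-65) = -1*16575 = -16575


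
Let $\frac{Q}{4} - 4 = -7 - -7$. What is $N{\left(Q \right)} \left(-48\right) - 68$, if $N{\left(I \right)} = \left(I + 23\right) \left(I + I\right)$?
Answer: $-59972$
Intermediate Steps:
$Q = 16$ ($Q = 16 + 4 \left(-7 - -7\right) = 16 + 4 \left(-7 + 7\right) = 16 + 4 \cdot 0 = 16 + 0 = 16$)
$N{\left(I \right)} = 2 I \left(23 + I\right)$ ($N{\left(I \right)} = \left(23 + I\right) 2 I = 2 I \left(23 + I\right)$)
$N{\left(Q \right)} \left(-48\right) - 68 = 2 \cdot 16 \left(23 + 16\right) \left(-48\right) - 68 = 2 \cdot 16 \cdot 39 \left(-48\right) - 68 = 1248 \left(-48\right) - 68 = -59904 - 68 = -59972$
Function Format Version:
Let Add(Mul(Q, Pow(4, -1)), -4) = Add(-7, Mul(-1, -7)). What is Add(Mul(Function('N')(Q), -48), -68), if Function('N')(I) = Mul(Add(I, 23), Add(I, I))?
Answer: -59972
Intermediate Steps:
Q = 16 (Q = Add(16, Mul(4, Add(-7, Mul(-1, -7)))) = Add(16, Mul(4, Add(-7, 7))) = Add(16, Mul(4, 0)) = Add(16, 0) = 16)
Function('N')(I) = Mul(2, I, Add(23, I)) (Function('N')(I) = Mul(Add(23, I), Mul(2, I)) = Mul(2, I, Add(23, I)))
Add(Mul(Function('N')(Q), -48), -68) = Add(Mul(Mul(2, 16, Add(23, 16)), -48), -68) = Add(Mul(Mul(2, 16, 39), -48), -68) = Add(Mul(1248, -48), -68) = Add(-59904, -68) = -59972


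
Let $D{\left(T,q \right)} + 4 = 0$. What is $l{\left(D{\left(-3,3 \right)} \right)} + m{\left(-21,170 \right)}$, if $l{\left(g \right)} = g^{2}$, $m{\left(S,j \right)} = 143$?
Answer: $159$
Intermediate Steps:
$D{\left(T,q \right)} = -4$ ($D{\left(T,q \right)} = -4 + 0 = -4$)
$l{\left(D{\left(-3,3 \right)} \right)} + m{\left(-21,170 \right)} = \left(-4\right)^{2} + 143 = 16 + 143 = 159$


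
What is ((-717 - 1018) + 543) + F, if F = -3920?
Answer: -5112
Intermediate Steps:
((-717 - 1018) + 543) + F = ((-717 - 1018) + 543) - 3920 = (-1735 + 543) - 3920 = -1192 - 3920 = -5112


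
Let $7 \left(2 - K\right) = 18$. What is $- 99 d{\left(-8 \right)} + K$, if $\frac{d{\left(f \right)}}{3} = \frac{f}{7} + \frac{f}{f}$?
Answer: $\frac{293}{7} \approx 41.857$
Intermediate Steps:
$K = - \frac{4}{7}$ ($K = 2 - \frac{18}{7} = - \frac{4}{7} \approx -0.57143$)
$d{\left(f \right)} = 3 + \frac{3 f}{7}$ ($d{\left(f \right)} = 3 \left(\frac{f}{7} + \frac{f}{f}\right) = 3 \left(f \frac{1}{7} + 1\right) = 3 \left(\frac{f}{7} + 1\right) = 3 \left(1 + \frac{f}{7}\right) = 3 + \frac{3 f}{7}$)
$- 99 d{\left(-8 \right)} + K = - 99 \left(3 + \frac{3}{7} \left(-8\right)\right) - \frac{4}{7} = - 99 \left(3 - \frac{24}{7}\right) - \frac{4}{7} = \left(-99\right) \left(- \frac{3}{7}\right) - \frac{4}{7} = \frac{297}{7} - \frac{4}{7} = \frac{293}{7}$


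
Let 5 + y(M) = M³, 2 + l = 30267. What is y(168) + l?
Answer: 4771892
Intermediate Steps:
l = 30265 (l = -2 + 30267 = 30265)
y(M) = -5 + M³
y(168) + l = (-5 + 168³) + 30265 = (-5 + 4741632) + 30265 = 4741627 + 30265 = 4771892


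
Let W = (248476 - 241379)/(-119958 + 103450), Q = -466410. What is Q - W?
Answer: -7699489183/16508 ≈ -4.6641e+5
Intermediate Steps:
W = -7097/16508 (W = 7097/(-16508) = 7097*(-1/16508) = -7097/16508 ≈ -0.42991)
Q - W = -466410 - 1*(-7097/16508) = -466410 + 7097/16508 = -7699489183/16508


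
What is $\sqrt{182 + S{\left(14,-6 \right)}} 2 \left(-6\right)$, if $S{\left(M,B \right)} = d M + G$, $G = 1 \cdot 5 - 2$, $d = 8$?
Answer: $- 36 \sqrt{33} \approx -206.8$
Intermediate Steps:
$G = 3$ ($G = 5 - 2 = 3$)
$S{\left(M,B \right)} = 3 + 8 M$ ($S{\left(M,B \right)} = 8 M + 3 = 3 + 8 M$)
$\sqrt{182 + S{\left(14,-6 \right)}} 2 \left(-6\right) = \sqrt{182 + \left(3 + 8 \cdot 14\right)} 2 \left(-6\right) = \sqrt{182 + \left(3 + 112\right)} \left(-12\right) = \sqrt{182 + 115} \left(-12\right) = \sqrt{297} \left(-12\right) = 3 \sqrt{33} \left(-12\right) = - 36 \sqrt{33}$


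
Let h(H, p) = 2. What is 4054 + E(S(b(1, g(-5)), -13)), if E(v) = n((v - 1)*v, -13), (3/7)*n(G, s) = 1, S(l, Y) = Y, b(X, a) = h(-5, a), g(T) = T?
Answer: 12169/3 ≈ 4056.3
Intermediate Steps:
b(X, a) = 2
n(G, s) = 7/3 (n(G, s) = (7/3)*1 = 7/3)
E(v) = 7/3
4054 + E(S(b(1, g(-5)), -13)) = 4054 + 7/3 = 12169/3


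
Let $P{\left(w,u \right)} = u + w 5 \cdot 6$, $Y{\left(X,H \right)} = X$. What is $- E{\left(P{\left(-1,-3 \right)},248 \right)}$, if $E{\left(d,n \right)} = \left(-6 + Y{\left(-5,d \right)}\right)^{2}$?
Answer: $-121$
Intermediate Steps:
$P{\left(w,u \right)} = u + 30 w$ ($P{\left(w,u \right)} = u + 5 w 6 = u + 30 w$)
$E{\left(d,n \right)} = 121$ ($E{\left(d,n \right)} = \left(-6 - 5\right)^{2} = \left(-11\right)^{2} = 121$)
$- E{\left(P{\left(-1,-3 \right)},248 \right)} = \left(-1\right) 121 = -121$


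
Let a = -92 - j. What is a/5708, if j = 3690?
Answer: -1891/2854 ≈ -0.66258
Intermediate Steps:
a = -3782 (a = -92 - 1*3690 = -92 - 3690 = -3782)
a/5708 = -3782/5708 = -3782*1/5708 = -1891/2854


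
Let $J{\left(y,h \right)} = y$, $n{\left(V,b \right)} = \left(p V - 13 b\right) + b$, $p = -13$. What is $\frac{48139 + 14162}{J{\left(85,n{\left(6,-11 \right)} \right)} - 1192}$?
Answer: $- \frac{20767}{369} \approx -56.279$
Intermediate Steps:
$n{\left(V,b \right)} = - 13 V - 12 b$ ($n{\left(V,b \right)} = \left(- 13 V - 13 b\right) + b = - 13 V - 12 b$)
$\frac{48139 + 14162}{J{\left(85,n{\left(6,-11 \right)} \right)} - 1192} = \frac{48139 + 14162}{85 - 1192} = \frac{62301}{-1107} = 62301 \left(- \frac{1}{1107}\right) = - \frac{20767}{369}$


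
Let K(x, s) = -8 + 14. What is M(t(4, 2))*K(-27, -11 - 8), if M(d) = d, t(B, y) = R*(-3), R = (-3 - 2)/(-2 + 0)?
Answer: -45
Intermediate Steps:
R = 5/2 (R = -5/(-2) = -5*(-1/2) = 5/2 ≈ 2.5000)
K(x, s) = 6
t(B, y) = -15/2 (t(B, y) = (5/2)*(-3) = -15/2)
M(t(4, 2))*K(-27, -11 - 8) = -15/2*6 = -45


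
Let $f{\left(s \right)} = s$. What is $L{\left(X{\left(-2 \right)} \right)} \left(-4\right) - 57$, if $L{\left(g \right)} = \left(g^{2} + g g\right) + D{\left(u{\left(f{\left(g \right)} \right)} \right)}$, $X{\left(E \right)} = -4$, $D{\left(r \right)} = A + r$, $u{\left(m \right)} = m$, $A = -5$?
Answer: $-149$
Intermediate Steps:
$D{\left(r \right)} = -5 + r$
$L{\left(g \right)} = -5 + g + 2 g^{2}$ ($L{\left(g \right)} = \left(g^{2} + g g\right) + \left(-5 + g\right) = \left(g^{2} + g^{2}\right) + \left(-5 + g\right) = 2 g^{2} + \left(-5 + g\right) = -5 + g + 2 g^{2}$)
$L{\left(X{\left(-2 \right)} \right)} \left(-4\right) - 57 = \left(-5 - 4 + 2 \left(-4\right)^{2}\right) \left(-4\right) - 57 = \left(-5 - 4 + 2 \cdot 16\right) \left(-4\right) - 57 = \left(-5 - 4 + 32\right) \left(-4\right) - 57 = 23 \left(-4\right) - 57 = -92 - 57 = -149$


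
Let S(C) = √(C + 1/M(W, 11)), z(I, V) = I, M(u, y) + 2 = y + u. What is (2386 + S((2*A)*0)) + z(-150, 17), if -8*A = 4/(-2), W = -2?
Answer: 2236 + √7/7 ≈ 2236.4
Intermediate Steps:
M(u, y) = -2 + u + y (M(u, y) = -2 + (y + u) = -2 + (u + y) = -2 + u + y)
A = ¼ (A = -1/(2*(-2)) = -(-1)/(2*2) = -⅛*(-2) = ¼ ≈ 0.25000)
S(C) = √(⅐ + C) (S(C) = √(C + 1/(-2 - 2 + 11)) = √(C + 1/7) = √(C + ⅐) = √(⅐ + C))
(2386 + S((2*A)*0)) + z(-150, 17) = (2386 + √(7 + 49*((2*(¼))*0))/7) - 150 = (2386 + √(7 + 49*((½)*0))/7) - 150 = (2386 + √(7 + 49*0)/7) - 150 = (2386 + √(7 + 0)/7) - 150 = (2386 + √7/7) - 150 = 2236 + √7/7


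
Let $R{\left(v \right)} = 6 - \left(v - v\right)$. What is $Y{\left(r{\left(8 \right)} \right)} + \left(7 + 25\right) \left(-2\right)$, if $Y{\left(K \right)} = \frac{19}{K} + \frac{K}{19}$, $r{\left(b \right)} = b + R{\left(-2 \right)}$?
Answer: $- \frac{16467}{266} \approx -61.906$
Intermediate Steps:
$R{\left(v \right)} = 6$ ($R{\left(v \right)} = 6 - 0 = 6 + 0 = 6$)
$r{\left(b \right)} = 6 + b$ ($r{\left(b \right)} = b + 6 = 6 + b$)
$Y{\left(K \right)} = \frac{19}{K} + \frac{K}{19}$ ($Y{\left(K \right)} = \frac{19}{K} + K \frac{1}{19} = \frac{19}{K} + \frac{K}{19}$)
$Y{\left(r{\left(8 \right)} \right)} + \left(7 + 25\right) \left(-2\right) = \left(\frac{19}{6 + 8} + \frac{6 + 8}{19}\right) + \left(7 + 25\right) \left(-2\right) = \left(\frac{19}{14} + \frac{1}{19} \cdot 14\right) + 32 \left(-2\right) = \left(19 \cdot \frac{1}{14} + \frac{14}{19}\right) - 64 = \left(\frac{19}{14} + \frac{14}{19}\right) - 64 = \frac{557}{266} - 64 = - \frac{16467}{266}$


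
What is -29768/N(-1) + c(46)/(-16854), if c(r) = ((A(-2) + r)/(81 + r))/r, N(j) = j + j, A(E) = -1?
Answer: 488498178689/32820356 ≈ 14884.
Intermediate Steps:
N(j) = 2*j
c(r) = (-1 + r)/(r*(81 + r)) (c(r) = ((-1 + r)/(81 + r))/r = (-1 + r)/(r*(81 + r)))
-29768/N(-1) + c(46)/(-16854) = -29768/(2*(-1)) + ((-1 + 46)/(46*(81 + 46)))/(-16854) = -29768/(-2) + ((1/46)*45/127)*(-1/16854) = -29768*(-1/2) + ((1/46)*(1/127)*45)*(-1/16854) = 14884 + (45/5842)*(-1/16854) = 14884 - 15/32820356 = 488498178689/32820356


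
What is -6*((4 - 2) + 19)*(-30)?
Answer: 3780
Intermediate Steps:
-6*((4 - 2) + 19)*(-30) = -6*(2 + 19)*(-30) = -6*21*(-30) = -126*(-30) = 3780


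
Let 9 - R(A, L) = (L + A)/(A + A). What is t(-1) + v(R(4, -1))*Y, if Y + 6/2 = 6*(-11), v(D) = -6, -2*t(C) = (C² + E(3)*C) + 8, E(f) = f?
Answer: 411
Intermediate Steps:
R(A, L) = 9 - (A + L)/(2*A) (R(A, L) = 9 - (L + A)/(A + A) = 9 - (A + L)/(2*A))
t(C) = -4 - 3*C/2 - C²/2 (t(C) = -((C² + 3*C) + 8)/2 = -(8 + C² + 3*C)/2 = -4 - 3*C/2 - C²/2)
Y = -69 (Y = -3 + 6*(-11) = -3 - 66 = -69)
t(-1) + v(R(4, -1))*Y = (-4 - 3/2*(-1) - ½*(-1)²) - 6*(-69) = (-4 + 3/2 - ½*1) + 414 = (-4 + 3/2 - ½) + 414 = -3 + 414 = 411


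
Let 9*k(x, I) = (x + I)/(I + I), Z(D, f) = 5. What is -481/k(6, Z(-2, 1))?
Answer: -43290/11 ≈ -3935.5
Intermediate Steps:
k(x, I) = (I + x)/(18*I) (k(x, I) = ((x + I)/(I + I))/9 = ((I + x)/((2*I)))/9 = ((I + x)*(1/(2*I)))/9 = ((I + x)/(2*I))/9 = (I + x)/(18*I))
-481/k(6, Z(-2, 1)) = -481*90/(5 + 6) = -481/((1/18)*(⅕)*11) = -481/11/90 = -481*90/11 = -43290/11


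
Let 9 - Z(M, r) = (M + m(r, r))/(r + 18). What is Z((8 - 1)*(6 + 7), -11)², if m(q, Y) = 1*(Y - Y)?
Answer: 16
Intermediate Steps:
m(q, Y) = 0 (m(q, Y) = 1*0 = 0)
Z(M, r) = 9 - M/(18 + r) (Z(M, r) = 9 - (M + 0)/(r + 18) = 9 - M/(18 + r))
Z((8 - 1)*(6 + 7), -11)² = ((162 - (8 - 1)*(6 + 7) + 9*(-11))/(18 - 11))² = ((162 - 7*13 - 99)/7)² = ((162 - 1*91 - 99)/7)² = ((162 - 91 - 99)/7)² = ((⅐)*(-28))² = (-4)² = 16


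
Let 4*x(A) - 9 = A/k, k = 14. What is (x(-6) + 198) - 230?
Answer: -209/7 ≈ -29.857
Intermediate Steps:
x(A) = 9/4 + A/56 (x(A) = 9/4 + (A/14)/4 = 9/4 + A/56)
(x(-6) + 198) - 230 = ((9/4 + (1/56)*(-6)) + 198) - 230 = ((9/4 - 3/28) + 198) - 230 = (15/7 + 198) - 230 = 1401/7 - 230 = -209/7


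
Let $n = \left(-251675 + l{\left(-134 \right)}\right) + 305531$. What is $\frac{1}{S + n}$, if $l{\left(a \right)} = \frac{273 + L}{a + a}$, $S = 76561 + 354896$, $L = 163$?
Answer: $\frac{67}{32515862} \approx 2.0605 \cdot 10^{-6}$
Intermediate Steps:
$S = 431457$
$l{\left(a \right)} = \frac{218}{a}$ ($l{\left(a \right)} = \frac{273 + 163}{a + a} = \frac{436}{2 a} = 436 \frac{1}{2 a} = \frac{218}{a}$)
$n = \frac{3608243}{67}$ ($n = \left(-251675 + \frac{218}{-134}\right) + 305531 = \left(-251675 + 218 \left(- \frac{1}{134}\right)\right) + 305531 = \left(-251675 - \frac{109}{67}\right) + 305531 = - \frac{16862334}{67} + 305531 = \frac{3608243}{67} \approx 53854.0$)
$\frac{1}{S + n} = \frac{1}{431457 + \frac{3608243}{67}} = \frac{1}{\frac{32515862}{67}} = \frac{67}{32515862}$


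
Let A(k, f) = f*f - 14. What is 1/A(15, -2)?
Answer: -⅒ ≈ -0.10000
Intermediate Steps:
A(k, f) = -14 + f² (A(k, f) = f² - 14 = -14 + f²)
1/A(15, -2) = 1/(-14 + (-2)²) = 1/(-14 + 4) = 1/(-10) = -⅒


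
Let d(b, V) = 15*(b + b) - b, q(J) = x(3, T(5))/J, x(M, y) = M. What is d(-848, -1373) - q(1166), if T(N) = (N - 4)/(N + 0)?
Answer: -28674275/1166 ≈ -24592.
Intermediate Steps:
T(N) = (-4 + N)/N
q(J) = 3/J
d(b, V) = 29*b (d(b, V) = 15*(2*b) - b = 30*b - b = 29*b)
d(-848, -1373) - q(1166) = 29*(-848) - 3/1166 = -24592 - 3/1166 = -28674275/1166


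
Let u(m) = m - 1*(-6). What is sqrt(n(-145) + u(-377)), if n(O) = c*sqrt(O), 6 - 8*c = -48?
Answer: sqrt(-1484 + 27*I*sqrt(145))/2 ≈ 2.0975 + 19.375*I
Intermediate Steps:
c = 27/4 (c = 3/4 - 1/8*(-48) = 3/4 + 6 = 27/4 ≈ 6.7500)
u(m) = 6 + m (u(m) = m + 6 = 6 + m)
n(O) = 27*sqrt(O)/4
sqrt(n(-145) + u(-377)) = sqrt(27*sqrt(-145)/4 + (6 - 377)) = sqrt(27*(I*sqrt(145))/4 - 371) = sqrt(27*I*sqrt(145)/4 - 371) = sqrt(-371 + 27*I*sqrt(145)/4)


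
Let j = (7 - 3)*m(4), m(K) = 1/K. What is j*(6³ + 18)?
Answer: 234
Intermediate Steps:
j = 1 (j = (7 - 3)/4 = 4*(¼) = 1)
j*(6³ + 18) = 1*(6³ + 18) = 1*(216 + 18) = 1*234 = 234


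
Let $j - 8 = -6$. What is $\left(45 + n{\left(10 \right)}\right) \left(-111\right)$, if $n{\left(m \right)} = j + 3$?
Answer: $-5550$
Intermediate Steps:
$j = 2$ ($j = 8 - 6 = 2$)
$n{\left(m \right)} = 5$ ($n{\left(m \right)} = 2 + 3 = 5$)
$\left(45 + n{\left(10 \right)}\right) \left(-111\right) = \left(45 + 5\right) \left(-111\right) = 50 \left(-111\right) = -5550$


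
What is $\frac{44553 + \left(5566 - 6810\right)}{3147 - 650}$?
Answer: $\frac{43309}{2497} \approx 17.344$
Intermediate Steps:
$\frac{44553 + \left(5566 - 6810\right)}{3147 - 650} = \frac{44553 - 1244}{2497} = 43309 \cdot \frac{1}{2497} = \frac{43309}{2497}$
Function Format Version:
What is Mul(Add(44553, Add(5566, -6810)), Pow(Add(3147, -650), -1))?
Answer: Rational(43309, 2497) ≈ 17.344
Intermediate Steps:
Mul(Add(44553, Add(5566, -6810)), Pow(Add(3147, -650), -1)) = Mul(Add(44553, -1244), Pow(2497, -1)) = Mul(43309, Rational(1, 2497)) = Rational(43309, 2497)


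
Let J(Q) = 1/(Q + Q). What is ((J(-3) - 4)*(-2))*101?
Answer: 2525/3 ≈ 841.67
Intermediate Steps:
J(Q) = 1/(2*Q)
((J(-3) - 4)*(-2))*101 = (((½)/(-3) - 4)*(-2))*101 = (((½)*(-⅓) - 4)*(-2))*101 = ((-⅙ - 4)*(-2))*101 = -25/6*(-2)*101 = (25/3)*101 = 2525/3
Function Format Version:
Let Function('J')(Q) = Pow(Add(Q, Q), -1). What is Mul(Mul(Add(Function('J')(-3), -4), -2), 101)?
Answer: Rational(2525, 3) ≈ 841.67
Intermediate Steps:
Function('J')(Q) = Mul(Rational(1, 2), Pow(Q, -1)) (Function('J')(Q) = Pow(Mul(2, Q), -1) = Mul(Rational(1, 2), Pow(Q, -1)))
Mul(Mul(Add(Function('J')(-3), -4), -2), 101) = Mul(Mul(Add(Mul(Rational(1, 2), Pow(-3, -1)), -4), -2), 101) = Mul(Mul(Add(Mul(Rational(1, 2), Rational(-1, 3)), -4), -2), 101) = Mul(Mul(Add(Rational(-1, 6), -4), -2), 101) = Mul(Mul(Rational(-25, 6), -2), 101) = Mul(Rational(25, 3), 101) = Rational(2525, 3)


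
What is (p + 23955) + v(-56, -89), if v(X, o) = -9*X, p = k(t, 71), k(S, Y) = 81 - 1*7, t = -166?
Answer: 24533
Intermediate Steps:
k(S, Y) = 74 (k(S, Y) = 81 - 7 = 74)
p = 74
(p + 23955) + v(-56, -89) = (74 + 23955) - 9*(-56) = 24029 + 504 = 24533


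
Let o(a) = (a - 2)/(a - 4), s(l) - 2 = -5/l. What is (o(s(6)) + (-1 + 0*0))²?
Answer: 144/289 ≈ 0.49827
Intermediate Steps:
s(l) = 2 - 5/l
o(a) = (-2 + a)/(-4 + a)
(o(s(6)) + (-1 + 0*0))² = ((-2 + (2 - 5/6))/(-4 + (2 - 5/6)) + (-1 + 0*0))² = ((-2 + (2 - 5*⅙))/(-4 + (2 - 5*⅙)) + (-1 + 0))² = ((-2 + (2 - ⅚))/(-4 + (2 - ⅚)) - 1)² = ((-2 + 7/6)/(-4 + 7/6) - 1)² = (-⅚/(-17/6) - 1)² = (-6/17*(-⅚) - 1)² = (5/17 - 1)² = (-12/17)² = 144/289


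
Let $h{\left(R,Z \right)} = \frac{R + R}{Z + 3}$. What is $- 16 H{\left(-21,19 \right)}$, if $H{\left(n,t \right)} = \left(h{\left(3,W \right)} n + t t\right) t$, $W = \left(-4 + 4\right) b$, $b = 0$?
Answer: $-96976$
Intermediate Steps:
$W = 0$ ($W = \left(-4 + 4\right) 0 = 0 \cdot 0 = 0$)
$h{\left(R,Z \right)} = \frac{2 R}{3 + Z}$
$H{\left(n,t \right)} = t \left(t^{2} + 2 n\right)$ ($H{\left(n,t \right)} = \left(2 \cdot 3 \frac{1}{3 + 0} n + t t\right) t = \left(2 \cdot 3 \cdot \frac{1}{3} n + t^{2}\right) t = \left(2 n + t^{2}\right) t = \left(t^{2} + 2 n\right) t = t \left(t^{2} + 2 n\right)$)
$- 16 H{\left(-21,19 \right)} = - 16 \cdot 19 \left(19^{2} + 2 \left(-21\right)\right) = - 16 \cdot 19 \left(361 - 42\right) = - 16 \cdot 19 \cdot 319 = \left(-16\right) 6061 = -96976$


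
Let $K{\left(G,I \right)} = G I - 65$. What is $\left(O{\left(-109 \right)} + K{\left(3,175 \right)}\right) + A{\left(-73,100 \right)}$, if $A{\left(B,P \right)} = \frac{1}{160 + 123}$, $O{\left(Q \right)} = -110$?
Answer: $\frac{99051}{283} \approx 350.0$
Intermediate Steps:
$A{\left(B,P \right)} = \frac{1}{283}$
$K{\left(G,I \right)} = -65 + G I$
$\left(O{\left(-109 \right)} + K{\left(3,175 \right)}\right) + A{\left(-73,100 \right)} = \left(-110 + \left(-65 + 3 \cdot 175\right)\right) + \frac{1}{283} = \left(-110 + \left(-65 + 525\right)\right) + \frac{1}{283} = \left(-110 + 460\right) + \frac{1}{283} = 350 + \frac{1}{283} = \frac{99051}{283}$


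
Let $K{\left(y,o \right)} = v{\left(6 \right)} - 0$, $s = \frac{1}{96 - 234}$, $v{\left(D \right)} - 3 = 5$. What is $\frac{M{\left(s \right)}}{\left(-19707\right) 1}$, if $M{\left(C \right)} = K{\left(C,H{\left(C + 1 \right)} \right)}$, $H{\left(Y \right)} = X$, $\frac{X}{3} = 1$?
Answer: $- \frac{8}{19707} \approx -0.00040595$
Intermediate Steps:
$X = 3$ ($X = 3 \cdot 1 = 3$)
$v{\left(D \right)} = 8$ ($v{\left(D \right)} = 3 + 5 = 8$)
$H{\left(Y \right)} = 3$
$s = - \frac{1}{138}$ ($s = \frac{1}{-138} = - \frac{1}{138} \approx -0.0072464$)
$K{\left(y,o \right)} = 8$ ($K{\left(y,o \right)} = 8 - 0 = 8 + 0 = 8$)
$M{\left(C \right)} = 8$
$\frac{M{\left(s \right)}}{\left(-19707\right) 1} = \frac{8}{\left(-19707\right) 1} = \frac{8}{-19707} = 8 \left(- \frac{1}{19707}\right) = - \frac{8}{19707}$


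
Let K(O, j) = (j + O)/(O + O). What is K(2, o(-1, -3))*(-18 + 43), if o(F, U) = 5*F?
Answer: -75/4 ≈ -18.750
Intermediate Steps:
K(O, j) = (O + j)/(2*O) (K(O, j) = (O + j)/((2*O)) = (O + j)*(1/(2*O)) = (O + j)/(2*O))
K(2, o(-1, -3))*(-18 + 43) = ((1/2)*(2 + 5*(-1))/2)*(-18 + 43) = ((1/2)*(1/2)*(2 - 5))*25 = ((1/2)*(1/2)*(-3))*25 = -3/4*25 = -75/4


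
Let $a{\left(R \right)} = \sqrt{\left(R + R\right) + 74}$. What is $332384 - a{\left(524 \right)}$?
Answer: $332384 - \sqrt{1122} \approx 3.3235 \cdot 10^{5}$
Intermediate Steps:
$a{\left(R \right)} = \sqrt{74 + 2 R}$ ($a{\left(R \right)} = \sqrt{2 R + 74} = \sqrt{74 + 2 R}$)
$332384 - a{\left(524 \right)} = 332384 - \sqrt{74 + 2 \cdot 524} = 332384 - \sqrt{74 + 1048} = 332384 - \sqrt{1122}$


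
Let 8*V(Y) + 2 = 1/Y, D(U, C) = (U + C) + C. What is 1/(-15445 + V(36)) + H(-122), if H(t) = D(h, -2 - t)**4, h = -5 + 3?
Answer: 14272339263099728/4448231 ≈ 3.2085e+9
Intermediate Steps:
h = -2
D(U, C) = U + 2*C (D(U, C) = (C + U) + C = U + 2*C)
H(t) = (-6 - 2*t)**4 (H(t) = (-2 + 2*(-2 - t))**4 = (-2 + (-4 - 2*t))**4 = (-6 - 2*t)**4)
V(Y) = -1/4 + 1/(8*Y)
1/(-15445 + V(36)) + H(-122) = 1/(-15445 + (1/8)*(1 - 2*36)/36) + 16*(3 - 122)**4 = 1/(-15445 + (1/8)*(1/36)*(1 - 72)) + 16*(-119)**4 = 1/(-15445 + (1/8)*(1/36)*(-71)) + 16*200533921 = 1/(-15445 - 71/288) + 3208542736 = 1/(-4448231/288) + 3208542736 = -288/4448231 + 3208542736 = 14272339263099728/4448231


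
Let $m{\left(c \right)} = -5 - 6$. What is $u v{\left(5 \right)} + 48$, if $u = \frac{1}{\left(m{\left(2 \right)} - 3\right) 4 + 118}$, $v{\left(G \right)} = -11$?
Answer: $\frac{2965}{62} \approx 47.823$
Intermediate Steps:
$m{\left(c \right)} = -11$ ($m{\left(c \right)} = -5 - 6 = -11$)
$u = \frac{1}{62}$ ($u = \frac{1}{\left(-11 - 3\right) 4 + 118} = \frac{1}{\left(-14\right) 4 + 118} = \frac{1}{-56 + 118} = \frac{1}{62} \approx 0.016129$)
$u v{\left(5 \right)} + 48 = \frac{1}{62} \left(-11\right) + 48 = - \frac{11}{62} + 48 = \frac{2965}{62}$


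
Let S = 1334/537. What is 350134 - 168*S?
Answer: 62599282/179 ≈ 3.4972e+5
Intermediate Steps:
S = 1334/537 (S = 1334*(1/537) = 1334/537 ≈ 2.4842)
350134 - 168*S = 350134 - 168*1334/537 = 350134 - 74704/179 = 62599282/179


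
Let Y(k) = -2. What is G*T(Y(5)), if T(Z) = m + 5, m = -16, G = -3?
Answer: 33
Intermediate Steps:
T(Z) = -11 (T(Z) = -16 + 5 = -11)
G*T(Y(5)) = -3*(-11) = 33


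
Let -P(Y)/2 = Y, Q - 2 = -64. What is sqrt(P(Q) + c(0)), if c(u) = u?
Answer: 2*sqrt(31) ≈ 11.136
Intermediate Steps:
Q = -62 (Q = 2 - 64 = -62)
P(Y) = -2*Y
sqrt(P(Q) + c(0)) = sqrt(-2*(-62) + 0) = sqrt(124 + 0) = sqrt(124) = 2*sqrt(31)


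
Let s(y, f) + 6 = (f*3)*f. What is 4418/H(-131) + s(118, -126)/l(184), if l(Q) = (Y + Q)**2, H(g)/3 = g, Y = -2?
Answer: -63813193/6508866 ≈ -9.8040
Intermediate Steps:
H(g) = 3*g
s(y, f) = -6 + 3*f**2 (s(y, f) = -6 + (f*3)*f = -6 + (3*f)*f = -6 + 3*f**2)
l(Q) = (-2 + Q)**2
4418/H(-131) + s(118, -126)/l(184) = 4418/((3*(-131))) + (-6 + 3*(-126)**2)/((-2 + 184)**2) = 4418/(-393) + (-6 + 3*15876)/(182**2) = 4418*(-1/393) + (-6 + 47628)/33124 = -4418/393 + 47622*(1/33124) = -4418/393 + 23811/16562 = -63813193/6508866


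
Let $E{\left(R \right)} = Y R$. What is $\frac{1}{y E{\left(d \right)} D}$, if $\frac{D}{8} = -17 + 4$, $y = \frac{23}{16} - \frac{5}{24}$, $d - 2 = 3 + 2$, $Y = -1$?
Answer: $\frac{6}{5369} \approx 0.0011175$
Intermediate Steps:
$d = 7$ ($d = 2 + \left(3 + 2\right) = 2 + 5 = 7$)
$E{\left(R \right)} = - R$
$y = \frac{59}{48}$ ($y = 23 \cdot \frac{1}{16} - \frac{5}{24} = \frac{23}{16} - \frac{5}{24} = \frac{59}{48} \approx 1.2292$)
$D = -104$ ($D = 8 \left(-17 + 4\right) = 8 \left(-13\right) = -104$)
$\frac{1}{y E{\left(d \right)} D} = \frac{1}{\frac{59 \left(\left(-1\right) 7\right)}{48} \left(-104\right)} = \frac{1}{\frac{59}{48} \left(-7\right) \left(-104\right)} = \frac{1}{\left(- \frac{413}{48}\right) \left(-104\right)} = \frac{1}{\frac{5369}{6}} = \frac{6}{5369}$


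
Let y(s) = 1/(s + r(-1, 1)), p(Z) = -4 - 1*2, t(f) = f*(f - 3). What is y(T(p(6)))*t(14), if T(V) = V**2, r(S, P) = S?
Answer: 22/5 ≈ 4.4000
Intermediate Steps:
t(f) = f*(-3 + f)
p(Z) = -6 (p(Z) = -4 - 2 = -6)
y(s) = 1/(-1 + s) (y(s) = 1/(s - 1) = 1/(-1 + s))
y(T(p(6)))*t(14) = (14*(-3 + 14))/(-1 + (-6)**2) = (14*11)/(-1 + 36) = 154/35 = (1/35)*154 = 22/5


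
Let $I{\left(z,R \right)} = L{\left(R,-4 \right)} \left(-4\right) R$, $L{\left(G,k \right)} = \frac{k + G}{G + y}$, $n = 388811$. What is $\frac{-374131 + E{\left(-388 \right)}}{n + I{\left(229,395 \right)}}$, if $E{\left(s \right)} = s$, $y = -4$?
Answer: $- \frac{374519}{387231} \approx -0.96717$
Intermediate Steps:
$L{\left(G,k \right)} = \frac{G + k}{-4 + G}$ ($L{\left(G,k \right)} = \frac{k + G}{G - 4} = \frac{G + k}{-4 + G}$)
$I{\left(z,R \right)} = - 4 R$ ($I{\left(z,R \right)} = \frac{R - 4}{-4 + R} \left(-4\right) R = \frac{-4 + R}{-4 + R} \left(-4\right) R = 1 \left(-4\right) R = - 4 R$)
$\frac{-374131 + E{\left(-388 \right)}}{n + I{\left(229,395 \right)}} = \frac{-374131 - 388}{388811 - 1580} = - \frac{374519}{388811 - 1580} = - \frac{374519}{387231}$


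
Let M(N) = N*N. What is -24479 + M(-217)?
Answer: 22610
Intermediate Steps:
M(N) = N**2
-24479 + M(-217) = -24479 + (-217)**2 = -24479 + 47089 = 22610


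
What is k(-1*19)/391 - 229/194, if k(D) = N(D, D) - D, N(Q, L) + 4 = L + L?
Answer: -4087/3298 ≈ -1.2392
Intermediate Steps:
N(Q, L) = -4 + 2*L (N(Q, L) = -4 + (L + L) = -4 + 2*L)
k(D) = -4 + D (k(D) = (-4 + 2*D) - D = -4 + D)
k(-1*19)/391 - 229/194 = (-4 - 1*19)/391 - 229/194 = (-4 - 19)*(1/391) - 229*1/194 = -23*1/391 - 229/194 = -1/17 - 229/194 = -4087/3298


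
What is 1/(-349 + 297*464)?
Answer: 1/137459 ≈ 7.2749e-6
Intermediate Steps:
1/(-349 + 297*464) = 1/(-349 + 137808) = 1/137459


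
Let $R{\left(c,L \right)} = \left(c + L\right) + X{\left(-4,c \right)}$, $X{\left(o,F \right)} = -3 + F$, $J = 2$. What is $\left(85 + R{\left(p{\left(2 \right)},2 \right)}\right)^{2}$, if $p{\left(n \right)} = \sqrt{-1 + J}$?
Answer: $7396$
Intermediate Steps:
$p{\left(n \right)} = 1$ ($p{\left(n \right)} = \sqrt{-1 + 2} = \sqrt{1} = 1$)
$R{\left(c,L \right)} = -3 + L + 2 c$ ($R{\left(c,L \right)} = \left(c + L\right) + \left(-3 + c\right) = \left(L + c\right) + \left(-3 + c\right) = -3 + L + 2 c$)
$\left(85 + R{\left(p{\left(2 \right)},2 \right)}\right)^{2} = \left(85 + \left(-3 + 2 + 2 \cdot 1\right)\right)^{2} = \left(85 + \left(-3 + 2 + 2\right)\right)^{2} = \left(85 + 1\right)^{2} = 86^{2} = 7396$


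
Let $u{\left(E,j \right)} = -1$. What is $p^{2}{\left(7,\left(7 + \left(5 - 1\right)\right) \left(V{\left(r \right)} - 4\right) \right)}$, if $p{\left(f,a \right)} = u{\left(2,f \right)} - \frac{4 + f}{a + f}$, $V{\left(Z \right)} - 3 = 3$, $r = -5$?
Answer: $\frac{1600}{841} \approx 1.9025$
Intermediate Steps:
$V{\left(Z \right)} = 6$ ($V{\left(Z \right)} = 3 + 3 = 6$)
$p{\left(f,a \right)} = -1 - \frac{4 + f}{a + f}$
$p^{2}{\left(7,\left(7 + \left(5 - 1\right)\right) \left(V{\left(r \right)} - 4\right) \right)} = \left(\frac{-4 - \left(7 + \left(5 - 1\right)\right) \left(6 - 4\right) - 14}{\left(7 + \left(5 - 1\right)\right) \left(6 - 4\right) + 7}\right)^{2} = \left(\frac{-4 - \left(7 + 4\right) 2 - 14}{\left(7 + 4\right) 2 + 7}\right)^{2} = \left(\frac{-4 - 11 \cdot 2 - 14}{11 \cdot 2 + 7}\right)^{2} = \left(\frac{-4 - 22 - 14}{22 + 7}\right)^{2} = \left(\frac{-4 - 22 - 14}{29}\right)^{2} = \left(\frac{1}{29} \left(-40\right)\right)^{2} = \left(- \frac{40}{29}\right)^{2} = \frac{1600}{841}$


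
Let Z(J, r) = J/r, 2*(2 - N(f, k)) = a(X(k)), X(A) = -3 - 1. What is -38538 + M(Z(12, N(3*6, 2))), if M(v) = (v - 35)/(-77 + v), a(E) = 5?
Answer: -3892279/101 ≈ -38537.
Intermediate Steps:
X(A) = -4
N(f, k) = -½ (N(f, k) = 2 - ½*5 = 2 - 5/2 = -½)
M(v) = (-35 + v)/(-77 + v)
-38538 + M(Z(12, N(3*6, 2))) = -38538 + (-35 + 12/(-½))/(-77 + 12/(-½)) = -38538 + (-35 + 12*(-2))/(-77 + 12*(-2)) = -38538 + (-35 - 24)/(-77 - 24) = -38538 - 59/(-101) = -38538 - 1/101*(-59) = -38538 + 59/101 = -3892279/101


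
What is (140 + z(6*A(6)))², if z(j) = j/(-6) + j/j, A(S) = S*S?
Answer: 11025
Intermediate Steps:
A(S) = S²
z(j) = 1 - j/6 (z(j) = j*(-⅙) + 1 = -j/6 + 1 = 1 - j/6)
(140 + z(6*A(6)))² = (140 + (1 - 6²))² = (140 + (1 - 36))² = (140 - 35)² = 105² = 11025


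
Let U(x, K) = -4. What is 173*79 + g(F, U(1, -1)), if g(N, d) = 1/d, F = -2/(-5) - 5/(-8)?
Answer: 54667/4 ≈ 13667.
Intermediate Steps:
F = 41/40 (F = -2*(-⅕) - 5*(-⅛) = ⅖ + 5/8 = 41/40 ≈ 1.0250)
173*79 + g(F, U(1, -1)) = 173*79 + 1/(-4) = 13667 - ¼ = 54667/4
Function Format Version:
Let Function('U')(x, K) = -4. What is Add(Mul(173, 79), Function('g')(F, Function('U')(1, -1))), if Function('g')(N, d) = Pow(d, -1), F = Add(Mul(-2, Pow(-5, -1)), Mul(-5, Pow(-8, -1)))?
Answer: Rational(54667, 4) ≈ 13667.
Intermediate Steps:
F = Rational(41, 40) (F = Add(Mul(-2, Rational(-1, 5)), Mul(-5, Rational(-1, 8))) = Add(Rational(2, 5), Rational(5, 8)) = Rational(41, 40) ≈ 1.0250)
Add(Mul(173, 79), Function('g')(F, Function('U')(1, -1))) = Add(Mul(173, 79), Pow(-4, -1)) = Add(13667, Rational(-1, 4)) = Rational(54667, 4)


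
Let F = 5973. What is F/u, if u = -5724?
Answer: -1991/1908 ≈ -1.0435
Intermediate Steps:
F/u = 5973/(-5724) = 5973*(-1/5724) = -1991/1908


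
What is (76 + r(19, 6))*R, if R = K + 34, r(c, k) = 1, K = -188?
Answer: -11858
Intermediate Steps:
R = -154 (R = -188 + 34 = -154)
(76 + r(19, 6))*R = (76 + 1)*(-154) = 77*(-154) = -11858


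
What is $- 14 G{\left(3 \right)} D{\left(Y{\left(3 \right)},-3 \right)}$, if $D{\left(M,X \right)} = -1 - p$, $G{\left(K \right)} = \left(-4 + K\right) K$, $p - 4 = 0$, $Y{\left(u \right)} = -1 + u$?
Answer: $-210$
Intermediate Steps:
$p = 4$ ($p = 4 + 0 = 4$)
$G{\left(K \right)} = K \left(-4 + K\right)$
$D{\left(M,X \right)} = -5$ ($D{\left(M,X \right)} = -1 - 4 = -5$)
$- 14 G{\left(3 \right)} D{\left(Y{\left(3 \right)},-3 \right)} = - 14 \cdot 3 \left(-4 + 3\right) \left(-5\right) = - 14 \cdot 3 \left(-1\right) \left(-5\right) = \left(-14\right) \left(-3\right) \left(-5\right) = 42 \left(-5\right) = -210$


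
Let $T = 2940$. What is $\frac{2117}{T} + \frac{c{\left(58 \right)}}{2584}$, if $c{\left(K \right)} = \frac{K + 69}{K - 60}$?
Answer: $\frac{2641819}{3798480} \approx 0.69549$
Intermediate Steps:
$c{\left(K \right)} = \frac{69 + K}{-60 + K}$
$\frac{2117}{T} + \frac{c{\left(58 \right)}}{2584} = \frac{2117}{2940} + \frac{\frac{1}{-60 + 58} \left(69 + 58\right)}{2584} = 2117 \cdot \frac{1}{2940} + \frac{1}{-2} \cdot 127 \cdot \frac{1}{2584} = \frac{2117}{2940} + \left(- \frac{1}{2}\right) 127 \cdot \frac{1}{2584} = \frac{2117}{2940} - \frac{127}{5168} = \frac{2641819}{3798480}$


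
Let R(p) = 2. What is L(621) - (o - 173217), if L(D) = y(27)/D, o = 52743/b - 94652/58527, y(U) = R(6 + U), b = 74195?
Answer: 51900648754444466/299626342785 ≈ 1.7322e+5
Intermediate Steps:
y(U) = 2
o = -3935815579/4342410765 (o = 52743/74195 - 94652/58527 = -3935815579/4342410765 ≈ -0.90637)
L(D) = 2/D
L(621) - (o - 173217) = 2/621 - (-3935815579/4342410765 - 173217) = 2*(1/621) - 1*(-752183301296584/4342410765) = 2/621 + 752183301296584/4342410765 = 51900648754444466/299626342785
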